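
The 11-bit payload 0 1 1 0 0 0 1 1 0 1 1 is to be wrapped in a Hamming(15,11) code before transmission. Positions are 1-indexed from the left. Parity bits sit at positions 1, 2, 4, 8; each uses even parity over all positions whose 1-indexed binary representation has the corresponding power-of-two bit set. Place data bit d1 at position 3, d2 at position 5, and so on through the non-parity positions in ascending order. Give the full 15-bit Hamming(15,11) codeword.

Place data bits at non-power-of-two positions: b3=0, b5=1, b6=1, b7=0, b9=0, b10=0, b11=1, b12=1, b13=0, b14=1, b15=1.
p1 = XOR of data positions {3,5,7,9,11,13,15} = 0⊕1⊕0⊕0⊕1⊕0⊕1 = 1
p2 = XOR of data positions {3,6,7,10,11,14,15} = 0⊕1⊕0⊕0⊕1⊕1⊕1 = 0
p4 = XOR of data positions {5,6,7,12,13,14,15} = 1⊕1⊕0⊕1⊕0⊕1⊕1 = 1
p8 = XOR of data positions {9,10,11,12,13,14,15} = 0⊕0⊕1⊕1⊕0⊕1⊕1 = 0
Codeword b1..b15 = 100111000011011

100111000011011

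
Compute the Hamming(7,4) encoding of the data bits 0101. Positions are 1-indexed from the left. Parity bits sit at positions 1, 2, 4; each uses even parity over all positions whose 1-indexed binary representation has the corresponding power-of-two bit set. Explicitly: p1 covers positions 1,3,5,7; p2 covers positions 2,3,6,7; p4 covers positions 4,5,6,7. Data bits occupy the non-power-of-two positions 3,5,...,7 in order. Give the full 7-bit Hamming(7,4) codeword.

Place data bits at non-power-of-two positions: b3=0, b5=1, b6=0, b7=1.
p1 = XOR of data positions {3,5,7} = 0⊕1⊕1 = 0
p2 = XOR of data positions {3,6,7} = 0⊕0⊕1 = 1
p4 = XOR of data positions {5,6,7} = 1⊕0⊕1 = 0
Codeword b1..b7 = 0100101

0100101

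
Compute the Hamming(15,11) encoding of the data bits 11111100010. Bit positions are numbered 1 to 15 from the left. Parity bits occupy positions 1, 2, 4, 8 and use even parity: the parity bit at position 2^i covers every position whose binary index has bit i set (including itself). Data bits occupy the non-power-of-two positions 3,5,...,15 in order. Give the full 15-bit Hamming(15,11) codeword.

Place data bits at non-power-of-two positions: b3=1, b5=1, b6=1, b7=1, b9=1, b10=1, b11=0, b12=0, b13=0, b14=1, b15=0.
p1 = XOR of data positions {3,5,7,9,11,13,15} = 1⊕1⊕1⊕1⊕0⊕0⊕0 = 0
p2 = XOR of data positions {3,6,7,10,11,14,15} = 1⊕1⊕1⊕1⊕0⊕1⊕0 = 1
p4 = XOR of data positions {5,6,7,12,13,14,15} = 1⊕1⊕1⊕0⊕0⊕1⊕0 = 0
p8 = XOR of data positions {9,10,11,12,13,14,15} = 1⊕1⊕0⊕0⊕0⊕1⊕0 = 1
Codeword b1..b15 = 011011111100010

011011111100010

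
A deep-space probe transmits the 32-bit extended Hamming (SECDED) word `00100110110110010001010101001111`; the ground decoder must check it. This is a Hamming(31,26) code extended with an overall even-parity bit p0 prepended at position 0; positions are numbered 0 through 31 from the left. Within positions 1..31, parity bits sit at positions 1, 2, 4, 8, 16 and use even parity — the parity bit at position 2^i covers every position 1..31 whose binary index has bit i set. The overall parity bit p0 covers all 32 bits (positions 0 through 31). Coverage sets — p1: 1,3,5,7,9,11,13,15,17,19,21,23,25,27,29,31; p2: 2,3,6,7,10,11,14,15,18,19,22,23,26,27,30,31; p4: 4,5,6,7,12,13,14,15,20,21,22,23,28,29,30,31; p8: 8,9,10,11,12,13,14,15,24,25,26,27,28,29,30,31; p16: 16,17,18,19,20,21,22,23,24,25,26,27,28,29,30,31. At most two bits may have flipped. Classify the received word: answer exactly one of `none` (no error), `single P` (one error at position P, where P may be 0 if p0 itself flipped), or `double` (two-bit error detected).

none

s1: b1⊕b3⊕b5⊕b7⊕b9⊕b11⊕b13⊕b15⊕b17⊕b19⊕b21⊕b23⊕b25⊕b27⊕b29⊕b31 = 0⊕0⊕1⊕0⊕1⊕1⊕0⊕1⊕0⊕1⊕1⊕1⊕1⊕0⊕1⊕1 = 0
s2: b2⊕b3⊕b6⊕b7⊕b10⊕b11⊕b14⊕b15⊕b18⊕b19⊕b22⊕b23⊕b26⊕b27⊕b30⊕b31 = 1⊕0⊕1⊕0⊕0⊕1⊕0⊕1⊕0⊕1⊕0⊕1⊕0⊕0⊕1⊕1 = 0
s4: b4⊕b5⊕b6⊕b7⊕b12⊕b13⊕b14⊕b15⊕b20⊕b21⊕b22⊕b23⊕b28⊕b29⊕b30⊕b31 = 0⊕1⊕1⊕0⊕1⊕0⊕0⊕1⊕0⊕1⊕0⊕1⊕1⊕1⊕1⊕1 = 0
s8: b8⊕b9⊕b10⊕b11⊕b12⊕b13⊕b14⊕b15⊕b24⊕b25⊕b26⊕b27⊕b28⊕b29⊕b30⊕b31 = 1⊕1⊕0⊕1⊕1⊕0⊕0⊕1⊕0⊕1⊕0⊕0⊕1⊕1⊕1⊕1 = 0
s16: b16⊕b17⊕b18⊕b19⊕b20⊕b21⊕b22⊕b23⊕b24⊕b25⊕b26⊕b27⊕b28⊕b29⊕b30⊕b31 = 0⊕0⊕0⊕1⊕0⊕1⊕0⊕1⊕0⊕1⊕0⊕0⊕1⊕1⊕1⊕1 = 0
Syndrome (s16...s1) = 00000 → position 0 (no error).
Overall parity (XOR of all 32 bits, including p0): 0⊕0⊕1⊕0⊕0⊕1⊕1⊕0⊕1⊕1⊕0⊕1⊕1⊕0⊕0⊕1⊕0⊕0⊕0⊕1⊕0⊕1⊕0⊕1⊕0⊕1⊕0⊕0⊕1⊕1⊕1⊕1 = 0
Overall=0, syndrome position=0 → no error.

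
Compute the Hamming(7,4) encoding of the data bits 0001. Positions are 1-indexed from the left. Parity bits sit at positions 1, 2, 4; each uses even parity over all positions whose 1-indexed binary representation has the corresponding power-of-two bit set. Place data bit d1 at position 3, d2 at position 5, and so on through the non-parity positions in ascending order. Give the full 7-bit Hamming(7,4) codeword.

1101001

Place data bits at non-power-of-two positions: b3=0, b5=0, b6=0, b7=1.
p1 = XOR of data positions {3,5,7} = 0⊕0⊕1 = 1
p2 = XOR of data positions {3,6,7} = 0⊕0⊕1 = 1
p4 = XOR of data positions {5,6,7} = 0⊕0⊕1 = 1
Codeword b1..b7 = 1101001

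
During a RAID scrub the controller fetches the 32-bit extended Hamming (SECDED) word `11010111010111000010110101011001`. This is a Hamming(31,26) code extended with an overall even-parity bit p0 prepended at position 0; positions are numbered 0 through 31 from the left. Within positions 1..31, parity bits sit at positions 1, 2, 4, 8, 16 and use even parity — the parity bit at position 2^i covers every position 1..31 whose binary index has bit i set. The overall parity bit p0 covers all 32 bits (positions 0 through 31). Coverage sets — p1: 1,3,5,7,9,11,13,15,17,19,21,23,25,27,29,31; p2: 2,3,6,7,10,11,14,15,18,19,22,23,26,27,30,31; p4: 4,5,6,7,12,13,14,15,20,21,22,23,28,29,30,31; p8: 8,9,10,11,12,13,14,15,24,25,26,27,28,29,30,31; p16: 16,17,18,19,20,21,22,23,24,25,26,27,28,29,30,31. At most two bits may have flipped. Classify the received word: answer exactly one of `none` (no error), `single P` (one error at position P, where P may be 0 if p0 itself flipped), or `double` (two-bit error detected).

s1: b1⊕b3⊕b5⊕b7⊕b9⊕b11⊕b13⊕b15⊕b17⊕b19⊕b21⊕b23⊕b25⊕b27⊕b29⊕b31 = 1⊕1⊕1⊕1⊕1⊕1⊕1⊕0⊕0⊕0⊕1⊕1⊕1⊕1⊕0⊕1 = 0
s2: b2⊕b3⊕b6⊕b7⊕b10⊕b11⊕b14⊕b15⊕b18⊕b19⊕b22⊕b23⊕b26⊕b27⊕b30⊕b31 = 0⊕1⊕1⊕1⊕0⊕1⊕0⊕0⊕1⊕0⊕0⊕1⊕0⊕1⊕0⊕1 = 0
s4: b4⊕b5⊕b6⊕b7⊕b12⊕b13⊕b14⊕b15⊕b20⊕b21⊕b22⊕b23⊕b28⊕b29⊕b30⊕b31 = 0⊕1⊕1⊕1⊕1⊕1⊕0⊕0⊕1⊕1⊕0⊕1⊕1⊕0⊕0⊕1 = 0
s8: b8⊕b9⊕b10⊕b11⊕b12⊕b13⊕b14⊕b15⊕b24⊕b25⊕b26⊕b27⊕b28⊕b29⊕b30⊕b31 = 0⊕1⊕0⊕1⊕1⊕1⊕0⊕0⊕0⊕1⊕0⊕1⊕1⊕0⊕0⊕1 = 0
s16: b16⊕b17⊕b18⊕b19⊕b20⊕b21⊕b22⊕b23⊕b24⊕b25⊕b26⊕b27⊕b28⊕b29⊕b30⊕b31 = 0⊕0⊕1⊕0⊕1⊕1⊕0⊕1⊕0⊕1⊕0⊕1⊕1⊕0⊕0⊕1 = 0
Syndrome (s16...s1) = 00000 → position 0 (no error).
Overall parity (XOR of all 32 bits, including p0): 1⊕1⊕0⊕1⊕0⊕1⊕1⊕1⊕0⊕1⊕0⊕1⊕1⊕1⊕0⊕0⊕0⊕0⊕1⊕0⊕1⊕1⊕0⊕1⊕0⊕1⊕0⊕1⊕1⊕0⊕0⊕1 = 0
Overall=0, syndrome position=0 → no error.

none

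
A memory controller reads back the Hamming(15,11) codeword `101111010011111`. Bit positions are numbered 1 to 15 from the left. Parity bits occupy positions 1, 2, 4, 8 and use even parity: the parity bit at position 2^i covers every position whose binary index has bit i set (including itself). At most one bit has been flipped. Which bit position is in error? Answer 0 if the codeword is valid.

s1: b1⊕b3⊕b5⊕b7⊕b9⊕b11⊕b13⊕b15 = 1⊕1⊕1⊕0⊕0⊕1⊕1⊕1 = 0
s2: b2⊕b3⊕b6⊕b7⊕b10⊕b11⊕b14⊕b15 = 0⊕1⊕1⊕0⊕0⊕1⊕1⊕1 = 1
s4: b4⊕b5⊕b6⊕b7⊕b12⊕b13⊕b14⊕b15 = 1⊕1⊕1⊕0⊕1⊕1⊕1⊕1 = 1
s8: b8⊕b9⊕b10⊕b11⊕b12⊕b13⊕b14⊕b15 = 1⊕0⊕0⊕1⊕1⊕1⊕1⊕1 = 0
Syndrome (s8...s1) = 0110 → position 6.

6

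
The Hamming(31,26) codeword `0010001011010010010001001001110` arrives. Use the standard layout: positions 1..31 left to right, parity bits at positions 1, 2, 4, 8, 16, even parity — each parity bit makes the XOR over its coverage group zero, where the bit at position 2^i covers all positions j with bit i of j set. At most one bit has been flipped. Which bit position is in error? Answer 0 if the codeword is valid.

6

s1: b1⊕b3⊕b5⊕b7⊕b9⊕b11⊕b13⊕b15⊕b17⊕b19⊕b21⊕b23⊕b25⊕b27⊕b29⊕b31 = 0⊕1⊕0⊕1⊕1⊕0⊕0⊕1⊕0⊕0⊕0⊕0⊕1⊕0⊕1⊕0 = 0
s2: b2⊕b3⊕b6⊕b7⊕b10⊕b11⊕b14⊕b15⊕b18⊕b19⊕b22⊕b23⊕b26⊕b27⊕b30⊕b31 = 0⊕1⊕0⊕1⊕1⊕0⊕0⊕1⊕1⊕0⊕1⊕0⊕0⊕0⊕1⊕0 = 1
s4: b4⊕b5⊕b6⊕b7⊕b12⊕b13⊕b14⊕b15⊕b20⊕b21⊕b22⊕b23⊕b28⊕b29⊕b30⊕b31 = 0⊕0⊕0⊕1⊕1⊕0⊕0⊕1⊕0⊕0⊕1⊕0⊕1⊕1⊕1⊕0 = 1
s8: b8⊕b9⊕b10⊕b11⊕b12⊕b13⊕b14⊕b15⊕b24⊕b25⊕b26⊕b27⊕b28⊕b29⊕b30⊕b31 = 0⊕1⊕1⊕0⊕1⊕0⊕0⊕1⊕0⊕1⊕0⊕0⊕1⊕1⊕1⊕0 = 0
s16: b16⊕b17⊕b18⊕b19⊕b20⊕b21⊕b22⊕b23⊕b24⊕b25⊕b26⊕b27⊕b28⊕b29⊕b30⊕b31 = 0⊕0⊕1⊕0⊕0⊕0⊕1⊕0⊕0⊕1⊕0⊕0⊕1⊕1⊕1⊕0 = 0
Syndrome (s16...s1) = 00110 → position 6.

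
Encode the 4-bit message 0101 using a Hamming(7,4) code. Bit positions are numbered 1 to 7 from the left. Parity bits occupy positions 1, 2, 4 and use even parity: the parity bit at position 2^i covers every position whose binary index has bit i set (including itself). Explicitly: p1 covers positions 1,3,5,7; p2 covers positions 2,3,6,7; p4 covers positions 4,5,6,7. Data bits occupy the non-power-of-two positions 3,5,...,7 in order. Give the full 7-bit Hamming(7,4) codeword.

Place data bits at non-power-of-two positions: b3=0, b5=1, b6=0, b7=1.
p1 = XOR of data positions {3,5,7} = 0⊕1⊕1 = 0
p2 = XOR of data positions {3,6,7} = 0⊕0⊕1 = 1
p4 = XOR of data positions {5,6,7} = 1⊕0⊕1 = 0
Codeword b1..b7 = 0100101

0100101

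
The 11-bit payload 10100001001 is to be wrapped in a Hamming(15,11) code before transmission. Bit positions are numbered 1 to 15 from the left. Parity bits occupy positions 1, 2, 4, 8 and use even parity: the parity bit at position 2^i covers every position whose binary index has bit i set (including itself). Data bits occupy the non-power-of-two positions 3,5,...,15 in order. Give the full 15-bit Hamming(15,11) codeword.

Place data bits at non-power-of-two positions: b3=1, b5=0, b6=1, b7=0, b9=0, b10=0, b11=0, b12=1, b13=0, b14=0, b15=1.
p1 = XOR of data positions {3,5,7,9,11,13,15} = 1⊕0⊕0⊕0⊕0⊕0⊕1 = 0
p2 = XOR of data positions {3,6,7,10,11,14,15} = 1⊕1⊕0⊕0⊕0⊕0⊕1 = 1
p4 = XOR of data positions {5,6,7,12,13,14,15} = 0⊕1⊕0⊕1⊕0⊕0⊕1 = 1
p8 = XOR of data positions {9,10,11,12,13,14,15} = 0⊕0⊕0⊕1⊕0⊕0⊕1 = 0
Codeword b1..b15 = 011101000001001

011101000001001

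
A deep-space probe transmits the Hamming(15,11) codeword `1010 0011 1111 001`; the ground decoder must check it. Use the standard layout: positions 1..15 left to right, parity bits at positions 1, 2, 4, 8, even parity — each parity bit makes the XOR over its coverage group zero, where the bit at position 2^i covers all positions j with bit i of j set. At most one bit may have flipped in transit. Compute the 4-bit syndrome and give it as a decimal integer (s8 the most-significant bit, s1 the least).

s1: b1⊕b3⊕b5⊕b7⊕b9⊕b11⊕b13⊕b15 = 1⊕1⊕0⊕1⊕1⊕1⊕0⊕1 = 0
s2: b2⊕b3⊕b6⊕b7⊕b10⊕b11⊕b14⊕b15 = 0⊕1⊕0⊕1⊕1⊕1⊕0⊕1 = 1
s4: b4⊕b5⊕b6⊕b7⊕b12⊕b13⊕b14⊕b15 = 0⊕0⊕0⊕1⊕1⊕0⊕0⊕1 = 1
s8: b8⊕b9⊕b10⊕b11⊕b12⊕b13⊕b14⊕b15 = 1⊕1⊕1⊕1⊕1⊕0⊕0⊕1 = 0
Syndrome (s8...s1) = 0110 → position 6.

6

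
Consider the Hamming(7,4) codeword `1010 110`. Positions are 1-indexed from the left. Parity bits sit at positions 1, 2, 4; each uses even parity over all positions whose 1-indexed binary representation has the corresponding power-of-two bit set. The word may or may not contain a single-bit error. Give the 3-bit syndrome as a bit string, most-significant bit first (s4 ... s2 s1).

s1: b1⊕b3⊕b5⊕b7 = 1⊕1⊕1⊕0 = 1
s2: b2⊕b3⊕b6⊕b7 = 0⊕1⊕1⊕0 = 0
s4: b4⊕b5⊕b6⊕b7 = 0⊕1⊕1⊕0 = 0
Syndrome (s4...s1) = 001 → position 1.

001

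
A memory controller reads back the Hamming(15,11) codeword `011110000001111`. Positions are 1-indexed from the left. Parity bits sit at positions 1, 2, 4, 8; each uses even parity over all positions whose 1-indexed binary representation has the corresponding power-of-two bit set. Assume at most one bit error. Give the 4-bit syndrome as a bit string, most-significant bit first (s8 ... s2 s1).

s1: b1⊕b3⊕b5⊕b7⊕b9⊕b11⊕b13⊕b15 = 0⊕1⊕1⊕0⊕0⊕0⊕1⊕1 = 0
s2: b2⊕b3⊕b6⊕b7⊕b10⊕b11⊕b14⊕b15 = 1⊕1⊕0⊕0⊕0⊕0⊕1⊕1 = 0
s4: b4⊕b5⊕b6⊕b7⊕b12⊕b13⊕b14⊕b15 = 1⊕1⊕0⊕0⊕1⊕1⊕1⊕1 = 0
s8: b8⊕b9⊕b10⊕b11⊕b12⊕b13⊕b14⊕b15 = 0⊕0⊕0⊕0⊕1⊕1⊕1⊕1 = 0
Syndrome (s8...s1) = 0000 → position 0 (no error).

0000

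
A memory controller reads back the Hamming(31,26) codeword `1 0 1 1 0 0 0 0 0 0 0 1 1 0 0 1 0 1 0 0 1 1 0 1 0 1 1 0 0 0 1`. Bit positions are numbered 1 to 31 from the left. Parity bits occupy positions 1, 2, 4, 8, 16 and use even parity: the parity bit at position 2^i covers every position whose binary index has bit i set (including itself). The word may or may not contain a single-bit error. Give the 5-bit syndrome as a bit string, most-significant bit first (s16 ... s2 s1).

00000

s1: b1⊕b3⊕b5⊕b7⊕b9⊕b11⊕b13⊕b15⊕b17⊕b19⊕b21⊕b23⊕b25⊕b27⊕b29⊕b31 = 1⊕1⊕0⊕0⊕0⊕0⊕1⊕0⊕0⊕0⊕1⊕0⊕0⊕1⊕0⊕1 = 0
s2: b2⊕b3⊕b6⊕b7⊕b10⊕b11⊕b14⊕b15⊕b18⊕b19⊕b22⊕b23⊕b26⊕b27⊕b30⊕b31 = 0⊕1⊕0⊕0⊕0⊕0⊕0⊕0⊕1⊕0⊕1⊕0⊕1⊕1⊕0⊕1 = 0
s4: b4⊕b5⊕b6⊕b7⊕b12⊕b13⊕b14⊕b15⊕b20⊕b21⊕b22⊕b23⊕b28⊕b29⊕b30⊕b31 = 1⊕0⊕0⊕0⊕1⊕1⊕0⊕0⊕0⊕1⊕1⊕0⊕0⊕0⊕0⊕1 = 0
s8: b8⊕b9⊕b10⊕b11⊕b12⊕b13⊕b14⊕b15⊕b24⊕b25⊕b26⊕b27⊕b28⊕b29⊕b30⊕b31 = 0⊕0⊕0⊕0⊕1⊕1⊕0⊕0⊕1⊕0⊕1⊕1⊕0⊕0⊕0⊕1 = 0
s16: b16⊕b17⊕b18⊕b19⊕b20⊕b21⊕b22⊕b23⊕b24⊕b25⊕b26⊕b27⊕b28⊕b29⊕b30⊕b31 = 1⊕0⊕1⊕0⊕0⊕1⊕1⊕0⊕1⊕0⊕1⊕1⊕0⊕0⊕0⊕1 = 0
Syndrome (s16...s1) = 00000 → position 0 (no error).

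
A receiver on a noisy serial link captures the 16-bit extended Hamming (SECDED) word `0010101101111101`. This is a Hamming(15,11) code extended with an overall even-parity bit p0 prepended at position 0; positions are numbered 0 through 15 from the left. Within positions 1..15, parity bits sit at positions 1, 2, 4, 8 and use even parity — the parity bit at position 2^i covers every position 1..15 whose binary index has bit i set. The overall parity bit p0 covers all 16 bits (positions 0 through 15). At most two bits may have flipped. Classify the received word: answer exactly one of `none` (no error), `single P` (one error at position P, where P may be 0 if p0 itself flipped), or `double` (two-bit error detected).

double

s1: b1⊕b3⊕b5⊕b7⊕b9⊕b11⊕b13⊕b15 = 0⊕0⊕0⊕1⊕1⊕1⊕1⊕1 = 1
s2: b2⊕b3⊕b6⊕b7⊕b10⊕b11⊕b14⊕b15 = 1⊕0⊕1⊕1⊕1⊕1⊕0⊕1 = 0
s4: b4⊕b5⊕b6⊕b7⊕b12⊕b13⊕b14⊕b15 = 1⊕0⊕1⊕1⊕1⊕1⊕0⊕1 = 0
s8: b8⊕b9⊕b10⊕b11⊕b12⊕b13⊕b14⊕b15 = 0⊕1⊕1⊕1⊕1⊕1⊕0⊕1 = 0
Syndrome (s8...s1) = 0001 → position 1.
Overall parity (XOR of all 16 bits, including p0): 0⊕0⊕1⊕0⊕1⊕0⊕1⊕1⊕0⊕1⊕1⊕1⊕1⊕1⊕0⊕1 = 0
Overall=0, syndrome position=1 → double-bit error detected (uncorrectable).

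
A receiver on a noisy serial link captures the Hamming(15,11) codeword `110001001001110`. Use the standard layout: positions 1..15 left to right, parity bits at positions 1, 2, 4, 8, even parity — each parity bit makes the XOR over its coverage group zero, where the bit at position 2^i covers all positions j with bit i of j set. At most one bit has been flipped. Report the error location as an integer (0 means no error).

3

s1: b1⊕b3⊕b5⊕b7⊕b9⊕b11⊕b13⊕b15 = 1⊕0⊕0⊕0⊕1⊕0⊕1⊕0 = 1
s2: b2⊕b3⊕b6⊕b7⊕b10⊕b11⊕b14⊕b15 = 1⊕0⊕1⊕0⊕0⊕0⊕1⊕0 = 1
s4: b4⊕b5⊕b6⊕b7⊕b12⊕b13⊕b14⊕b15 = 0⊕0⊕1⊕0⊕1⊕1⊕1⊕0 = 0
s8: b8⊕b9⊕b10⊕b11⊕b12⊕b13⊕b14⊕b15 = 0⊕1⊕0⊕0⊕1⊕1⊕1⊕0 = 0
Syndrome (s8...s1) = 0011 → position 3.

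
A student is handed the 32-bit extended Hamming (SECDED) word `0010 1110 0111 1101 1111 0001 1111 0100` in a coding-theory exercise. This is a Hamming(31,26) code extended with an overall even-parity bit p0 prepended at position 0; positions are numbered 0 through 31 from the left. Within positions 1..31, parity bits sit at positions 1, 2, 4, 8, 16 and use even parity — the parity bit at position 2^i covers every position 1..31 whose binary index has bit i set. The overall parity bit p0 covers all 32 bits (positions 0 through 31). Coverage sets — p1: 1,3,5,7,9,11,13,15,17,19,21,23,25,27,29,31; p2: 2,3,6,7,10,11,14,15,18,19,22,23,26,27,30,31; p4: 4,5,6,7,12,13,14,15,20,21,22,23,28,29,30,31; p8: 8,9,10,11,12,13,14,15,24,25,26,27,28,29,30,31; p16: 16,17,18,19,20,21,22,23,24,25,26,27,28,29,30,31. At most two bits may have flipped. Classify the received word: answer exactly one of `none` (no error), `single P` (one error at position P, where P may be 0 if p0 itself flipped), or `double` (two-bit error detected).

double

s1: b1⊕b3⊕b5⊕b7⊕b9⊕b11⊕b13⊕b15⊕b17⊕b19⊕b21⊕b23⊕b25⊕b27⊕b29⊕b31 = 0⊕0⊕1⊕0⊕1⊕1⊕1⊕1⊕1⊕1⊕0⊕1⊕1⊕1⊕1⊕0 = 1
s2: b2⊕b3⊕b6⊕b7⊕b10⊕b11⊕b14⊕b15⊕b18⊕b19⊕b22⊕b23⊕b26⊕b27⊕b30⊕b31 = 1⊕0⊕1⊕0⊕1⊕1⊕0⊕1⊕1⊕1⊕0⊕1⊕1⊕1⊕0⊕0 = 0
s4: b4⊕b5⊕b6⊕b7⊕b12⊕b13⊕b14⊕b15⊕b20⊕b21⊕b22⊕b23⊕b28⊕b29⊕b30⊕b31 = 1⊕1⊕1⊕0⊕1⊕1⊕0⊕1⊕0⊕0⊕0⊕1⊕0⊕1⊕0⊕0 = 0
s8: b8⊕b9⊕b10⊕b11⊕b12⊕b13⊕b14⊕b15⊕b24⊕b25⊕b26⊕b27⊕b28⊕b29⊕b30⊕b31 = 0⊕1⊕1⊕1⊕1⊕1⊕0⊕1⊕1⊕1⊕1⊕1⊕0⊕1⊕0⊕0 = 1
s16: b16⊕b17⊕b18⊕b19⊕b20⊕b21⊕b22⊕b23⊕b24⊕b25⊕b26⊕b27⊕b28⊕b29⊕b30⊕b31 = 1⊕1⊕1⊕1⊕0⊕0⊕0⊕1⊕1⊕1⊕1⊕1⊕0⊕1⊕0⊕0 = 0
Syndrome (s16...s1) = 01001 → position 9.
Overall parity (XOR of all 32 bits, including p0): 0⊕0⊕1⊕0⊕1⊕1⊕1⊕0⊕0⊕1⊕1⊕1⊕1⊕1⊕0⊕1⊕1⊕1⊕1⊕1⊕0⊕0⊕0⊕1⊕1⊕1⊕1⊕1⊕0⊕1⊕0⊕0 = 0
Overall=0, syndrome position=9 → double-bit error detected (uncorrectable).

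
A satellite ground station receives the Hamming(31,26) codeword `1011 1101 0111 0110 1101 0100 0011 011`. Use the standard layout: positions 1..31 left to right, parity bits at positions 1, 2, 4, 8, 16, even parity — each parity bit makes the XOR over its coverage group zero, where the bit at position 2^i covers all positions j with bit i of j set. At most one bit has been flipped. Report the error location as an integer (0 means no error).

6

s1: b1⊕b3⊕b5⊕b7⊕b9⊕b11⊕b13⊕b15⊕b17⊕b19⊕b21⊕b23⊕b25⊕b27⊕b29⊕b31 = 1⊕1⊕1⊕0⊕0⊕1⊕0⊕1⊕1⊕0⊕0⊕0⊕0⊕1⊕0⊕1 = 0
s2: b2⊕b3⊕b6⊕b7⊕b10⊕b11⊕b14⊕b15⊕b18⊕b19⊕b22⊕b23⊕b26⊕b27⊕b30⊕b31 = 0⊕1⊕1⊕0⊕1⊕1⊕1⊕1⊕1⊕0⊕1⊕0⊕0⊕1⊕1⊕1 = 1
s4: b4⊕b5⊕b6⊕b7⊕b12⊕b13⊕b14⊕b15⊕b20⊕b21⊕b22⊕b23⊕b28⊕b29⊕b30⊕b31 = 1⊕1⊕1⊕0⊕1⊕0⊕1⊕1⊕1⊕0⊕1⊕0⊕1⊕0⊕1⊕1 = 1
s8: b8⊕b9⊕b10⊕b11⊕b12⊕b13⊕b14⊕b15⊕b24⊕b25⊕b26⊕b27⊕b28⊕b29⊕b30⊕b31 = 1⊕0⊕1⊕1⊕1⊕0⊕1⊕1⊕0⊕0⊕0⊕1⊕1⊕0⊕1⊕1 = 0
s16: b16⊕b17⊕b18⊕b19⊕b20⊕b21⊕b22⊕b23⊕b24⊕b25⊕b26⊕b27⊕b28⊕b29⊕b30⊕b31 = 0⊕1⊕1⊕0⊕1⊕0⊕1⊕0⊕0⊕0⊕0⊕1⊕1⊕0⊕1⊕1 = 0
Syndrome (s16...s1) = 00110 → position 6.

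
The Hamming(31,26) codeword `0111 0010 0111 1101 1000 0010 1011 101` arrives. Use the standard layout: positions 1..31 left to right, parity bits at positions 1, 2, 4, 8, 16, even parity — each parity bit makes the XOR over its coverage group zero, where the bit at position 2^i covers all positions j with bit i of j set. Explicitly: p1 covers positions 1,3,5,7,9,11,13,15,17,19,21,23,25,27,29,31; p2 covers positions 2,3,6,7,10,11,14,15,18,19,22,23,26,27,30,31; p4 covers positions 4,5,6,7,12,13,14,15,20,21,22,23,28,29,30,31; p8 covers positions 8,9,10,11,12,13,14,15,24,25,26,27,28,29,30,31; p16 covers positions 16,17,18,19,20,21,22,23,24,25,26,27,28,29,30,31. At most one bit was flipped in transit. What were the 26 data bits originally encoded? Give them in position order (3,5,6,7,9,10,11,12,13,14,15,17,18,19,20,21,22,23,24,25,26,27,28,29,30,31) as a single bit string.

s1: b1⊕b3⊕b5⊕b7⊕b9⊕b11⊕b13⊕b15⊕b17⊕b19⊕b21⊕b23⊕b25⊕b27⊕b29⊕b31 = 0⊕1⊕0⊕1⊕0⊕1⊕1⊕0⊕1⊕0⊕0⊕1⊕1⊕1⊕1⊕1 = 0
s2: b2⊕b3⊕b6⊕b7⊕b10⊕b11⊕b14⊕b15⊕b18⊕b19⊕b22⊕b23⊕b26⊕b27⊕b30⊕b31 = 1⊕1⊕0⊕1⊕1⊕1⊕1⊕0⊕0⊕0⊕0⊕1⊕0⊕1⊕0⊕1 = 1
s4: b4⊕b5⊕b6⊕b7⊕b12⊕b13⊕b14⊕b15⊕b20⊕b21⊕b22⊕b23⊕b28⊕b29⊕b30⊕b31 = 1⊕0⊕0⊕1⊕1⊕1⊕1⊕0⊕0⊕0⊕0⊕1⊕1⊕1⊕0⊕1 = 1
s8: b8⊕b9⊕b10⊕b11⊕b12⊕b13⊕b14⊕b15⊕b24⊕b25⊕b26⊕b27⊕b28⊕b29⊕b30⊕b31 = 0⊕0⊕1⊕1⊕1⊕1⊕1⊕0⊕0⊕1⊕0⊕1⊕1⊕1⊕0⊕1 = 0
s16: b16⊕b17⊕b18⊕b19⊕b20⊕b21⊕b22⊕b23⊕b24⊕b25⊕b26⊕b27⊕b28⊕b29⊕b30⊕b31 = 1⊕1⊕0⊕0⊕0⊕0⊕0⊕1⊕0⊕1⊕0⊕1⊕1⊕1⊕0⊕1 = 0
Syndrome (s16...s1) = 00110 → position 6.
Flip bit 6: corrected codeword = 0111011001111101100000101011101
Data bits at positions 3,5,6,7,9,10,11,12,13,14,15,17,18,19,20,21,22,23,24,25,26,27,28,29,30,31: 10110111110100000101011101

10110111110100000101011101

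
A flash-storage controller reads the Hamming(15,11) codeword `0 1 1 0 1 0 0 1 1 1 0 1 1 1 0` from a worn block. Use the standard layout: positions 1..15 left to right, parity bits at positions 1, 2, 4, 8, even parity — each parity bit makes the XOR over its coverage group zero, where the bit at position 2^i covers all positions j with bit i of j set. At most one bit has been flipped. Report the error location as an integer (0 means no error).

0

s1: b1⊕b3⊕b5⊕b7⊕b9⊕b11⊕b13⊕b15 = 0⊕1⊕1⊕0⊕1⊕0⊕1⊕0 = 0
s2: b2⊕b3⊕b6⊕b7⊕b10⊕b11⊕b14⊕b15 = 1⊕1⊕0⊕0⊕1⊕0⊕1⊕0 = 0
s4: b4⊕b5⊕b6⊕b7⊕b12⊕b13⊕b14⊕b15 = 0⊕1⊕0⊕0⊕1⊕1⊕1⊕0 = 0
s8: b8⊕b9⊕b10⊕b11⊕b12⊕b13⊕b14⊕b15 = 1⊕1⊕1⊕0⊕1⊕1⊕1⊕0 = 0
Syndrome (s8...s1) = 0000 → position 0 (no error).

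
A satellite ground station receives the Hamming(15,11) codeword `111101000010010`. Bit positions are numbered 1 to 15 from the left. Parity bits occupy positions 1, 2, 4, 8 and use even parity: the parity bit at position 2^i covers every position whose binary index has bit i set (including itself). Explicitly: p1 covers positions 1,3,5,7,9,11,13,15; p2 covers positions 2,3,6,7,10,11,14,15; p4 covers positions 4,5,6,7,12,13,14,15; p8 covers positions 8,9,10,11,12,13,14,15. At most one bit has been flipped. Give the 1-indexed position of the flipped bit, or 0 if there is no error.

7

s1: b1⊕b3⊕b5⊕b7⊕b9⊕b11⊕b13⊕b15 = 1⊕1⊕0⊕0⊕0⊕1⊕0⊕0 = 1
s2: b2⊕b3⊕b6⊕b7⊕b10⊕b11⊕b14⊕b15 = 1⊕1⊕1⊕0⊕0⊕1⊕1⊕0 = 1
s4: b4⊕b5⊕b6⊕b7⊕b12⊕b13⊕b14⊕b15 = 1⊕0⊕1⊕0⊕0⊕0⊕1⊕0 = 1
s8: b8⊕b9⊕b10⊕b11⊕b12⊕b13⊕b14⊕b15 = 0⊕0⊕0⊕1⊕0⊕0⊕1⊕0 = 0
Syndrome (s8...s1) = 0111 → position 7.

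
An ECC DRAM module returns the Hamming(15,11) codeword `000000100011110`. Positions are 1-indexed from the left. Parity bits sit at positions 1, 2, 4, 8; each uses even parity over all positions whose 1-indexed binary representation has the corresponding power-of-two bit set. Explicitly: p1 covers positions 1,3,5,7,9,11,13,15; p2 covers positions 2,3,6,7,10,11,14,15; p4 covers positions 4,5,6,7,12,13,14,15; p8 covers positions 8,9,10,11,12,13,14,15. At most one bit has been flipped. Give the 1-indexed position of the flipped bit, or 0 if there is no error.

3

s1: b1⊕b3⊕b5⊕b7⊕b9⊕b11⊕b13⊕b15 = 0⊕0⊕0⊕1⊕0⊕1⊕1⊕0 = 1
s2: b2⊕b3⊕b6⊕b7⊕b10⊕b11⊕b14⊕b15 = 0⊕0⊕0⊕1⊕0⊕1⊕1⊕0 = 1
s4: b4⊕b5⊕b6⊕b7⊕b12⊕b13⊕b14⊕b15 = 0⊕0⊕0⊕1⊕1⊕1⊕1⊕0 = 0
s8: b8⊕b9⊕b10⊕b11⊕b12⊕b13⊕b14⊕b15 = 0⊕0⊕0⊕1⊕1⊕1⊕1⊕0 = 0
Syndrome (s8...s1) = 0011 → position 3.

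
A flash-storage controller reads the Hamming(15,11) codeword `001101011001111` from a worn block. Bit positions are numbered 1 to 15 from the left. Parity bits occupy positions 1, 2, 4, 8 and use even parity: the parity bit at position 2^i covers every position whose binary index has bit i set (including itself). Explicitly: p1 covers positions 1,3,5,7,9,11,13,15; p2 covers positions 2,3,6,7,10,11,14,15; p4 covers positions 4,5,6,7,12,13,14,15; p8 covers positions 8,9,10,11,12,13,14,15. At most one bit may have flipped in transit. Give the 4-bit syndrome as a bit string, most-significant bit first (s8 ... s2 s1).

s1: b1⊕b3⊕b5⊕b7⊕b9⊕b11⊕b13⊕b15 = 0⊕1⊕0⊕0⊕1⊕0⊕1⊕1 = 0
s2: b2⊕b3⊕b6⊕b7⊕b10⊕b11⊕b14⊕b15 = 0⊕1⊕1⊕0⊕0⊕0⊕1⊕1 = 0
s4: b4⊕b5⊕b6⊕b7⊕b12⊕b13⊕b14⊕b15 = 1⊕0⊕1⊕0⊕1⊕1⊕1⊕1 = 0
s8: b8⊕b9⊕b10⊕b11⊕b12⊕b13⊕b14⊕b15 = 1⊕1⊕0⊕0⊕1⊕1⊕1⊕1 = 0
Syndrome (s8...s1) = 0000 → position 0 (no error).

0000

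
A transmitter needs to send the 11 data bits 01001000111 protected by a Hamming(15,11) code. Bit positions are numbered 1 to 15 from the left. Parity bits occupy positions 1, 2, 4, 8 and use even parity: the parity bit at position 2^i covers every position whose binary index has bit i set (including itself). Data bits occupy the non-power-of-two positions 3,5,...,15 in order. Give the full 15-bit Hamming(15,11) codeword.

000010001000111

Place data bits at non-power-of-two positions: b3=0, b5=1, b6=0, b7=0, b9=1, b10=0, b11=0, b12=0, b13=1, b14=1, b15=1.
p1 = XOR of data positions {3,5,7,9,11,13,15} = 0⊕1⊕0⊕1⊕0⊕1⊕1 = 0
p2 = XOR of data positions {3,6,7,10,11,14,15} = 0⊕0⊕0⊕0⊕0⊕1⊕1 = 0
p4 = XOR of data positions {5,6,7,12,13,14,15} = 1⊕0⊕0⊕0⊕1⊕1⊕1 = 0
p8 = XOR of data positions {9,10,11,12,13,14,15} = 1⊕0⊕0⊕0⊕1⊕1⊕1 = 0
Codeword b1..b15 = 000010001000111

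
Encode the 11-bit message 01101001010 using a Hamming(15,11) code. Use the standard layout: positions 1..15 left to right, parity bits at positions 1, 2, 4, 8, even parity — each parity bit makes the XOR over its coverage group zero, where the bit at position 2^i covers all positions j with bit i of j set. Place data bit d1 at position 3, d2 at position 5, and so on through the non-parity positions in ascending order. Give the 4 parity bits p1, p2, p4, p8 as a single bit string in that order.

Place data bits at non-power-of-two positions: b3=0, b5=1, b6=1, b7=0, b9=1, b10=0, b11=0, b12=1, b13=0, b14=1, b15=0.
p1 = XOR of data positions {3,5,7,9,11,13,15} = 0⊕1⊕0⊕1⊕0⊕0⊕0 = 0
p2 = XOR of data positions {3,6,7,10,11,14,15} = 0⊕1⊕0⊕0⊕0⊕1⊕0 = 0
p4 = XOR of data positions {5,6,7,12,13,14,15} = 1⊕1⊕0⊕1⊕0⊕1⊕0 = 0
p8 = XOR of data positions {9,10,11,12,13,14,15} = 1⊕0⊕0⊕1⊕0⊕1⊕0 = 1
Parity bits p1,p2,p4,p8 = 0001

0001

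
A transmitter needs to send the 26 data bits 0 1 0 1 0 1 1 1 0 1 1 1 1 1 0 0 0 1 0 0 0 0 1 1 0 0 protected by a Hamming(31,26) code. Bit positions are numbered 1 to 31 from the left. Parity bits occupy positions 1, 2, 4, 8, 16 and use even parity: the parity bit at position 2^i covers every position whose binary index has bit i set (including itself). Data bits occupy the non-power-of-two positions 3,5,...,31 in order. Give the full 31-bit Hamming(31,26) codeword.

0000101101110110111000100001100

Place data bits at non-power-of-two positions: b3=0, b5=1, b6=0, b7=1, b9=0, b10=1, b11=1, b12=1, b13=0, b14=1, b15=1, b17=1, b18=1, b19=1, b20=0, b21=0, b22=0, b23=1, b24=0, b25=0, b26=0, b27=0, b28=1, b29=1, b30=0, b31=0.
p1 = XOR of data positions {3,5,7,9,11,13,15,17,19,21,23,25,27,29,31} = 0⊕1⊕1⊕0⊕1⊕0⊕1⊕1⊕1⊕0⊕1⊕0⊕0⊕1⊕0 = 0
p2 = XOR of data positions {3,6,7,10,11,14,15,18,19,22,23,26,27,30,31} = 0⊕0⊕1⊕1⊕1⊕1⊕1⊕1⊕1⊕0⊕1⊕0⊕0⊕0⊕0 = 0
p4 = XOR of data positions {5,6,7,12,13,14,15,20,21,22,23,28,29,30,31} = 1⊕0⊕1⊕1⊕0⊕1⊕1⊕0⊕0⊕0⊕1⊕1⊕1⊕0⊕0 = 0
p8 = XOR of data positions {9,10,11,12,13,14,15,24,25,26,27,28,29,30,31} = 0⊕1⊕1⊕1⊕0⊕1⊕1⊕0⊕0⊕0⊕0⊕1⊕1⊕0⊕0 = 1
p16 = XOR of data positions {17,18,19,20,21,22,23,24,25,26,27,28,29,30,31} = 1⊕1⊕1⊕0⊕0⊕0⊕1⊕0⊕0⊕0⊕0⊕1⊕1⊕0⊕0 = 0
Codeword b1..b31 = 0000101101110110111000100001100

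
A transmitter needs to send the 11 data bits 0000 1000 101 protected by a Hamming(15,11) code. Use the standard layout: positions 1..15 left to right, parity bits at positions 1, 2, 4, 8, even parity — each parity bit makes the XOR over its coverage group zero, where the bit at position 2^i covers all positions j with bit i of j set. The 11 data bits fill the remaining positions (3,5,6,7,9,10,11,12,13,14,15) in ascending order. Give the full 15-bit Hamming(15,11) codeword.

Place data bits at non-power-of-two positions: b3=0, b5=0, b6=0, b7=0, b9=1, b10=0, b11=0, b12=0, b13=1, b14=0, b15=1.
p1 = XOR of data positions {3,5,7,9,11,13,15} = 0⊕0⊕0⊕1⊕0⊕1⊕1 = 1
p2 = XOR of data positions {3,6,7,10,11,14,15} = 0⊕0⊕0⊕0⊕0⊕0⊕1 = 1
p4 = XOR of data positions {5,6,7,12,13,14,15} = 0⊕0⊕0⊕0⊕1⊕0⊕1 = 0
p8 = XOR of data positions {9,10,11,12,13,14,15} = 1⊕0⊕0⊕0⊕1⊕0⊕1 = 1
Codeword b1..b15 = 110000011000101

110000011000101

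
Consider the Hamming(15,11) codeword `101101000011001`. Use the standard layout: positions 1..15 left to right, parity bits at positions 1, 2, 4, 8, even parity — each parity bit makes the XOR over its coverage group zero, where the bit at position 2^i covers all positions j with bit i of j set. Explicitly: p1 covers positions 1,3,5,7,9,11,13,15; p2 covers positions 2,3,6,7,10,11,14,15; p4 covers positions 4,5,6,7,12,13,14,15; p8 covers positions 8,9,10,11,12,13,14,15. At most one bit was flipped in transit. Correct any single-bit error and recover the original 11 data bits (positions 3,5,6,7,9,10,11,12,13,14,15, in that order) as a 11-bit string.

s1: b1⊕b3⊕b5⊕b7⊕b9⊕b11⊕b13⊕b15 = 1⊕1⊕0⊕0⊕0⊕1⊕0⊕1 = 0
s2: b2⊕b3⊕b6⊕b7⊕b10⊕b11⊕b14⊕b15 = 0⊕1⊕1⊕0⊕0⊕1⊕0⊕1 = 0
s4: b4⊕b5⊕b6⊕b7⊕b12⊕b13⊕b14⊕b15 = 1⊕0⊕1⊕0⊕1⊕0⊕0⊕1 = 0
s8: b8⊕b9⊕b10⊕b11⊕b12⊕b13⊕b14⊕b15 = 0⊕0⊕0⊕1⊕1⊕0⊕0⊕1 = 1
Syndrome (s8...s1) = 1000 → position 8.
Flip bit 8: corrected codeword = 101101010011001
Data bits at positions 3,5,6,7,9,10,11,12,13,14,15: 10100011001

10100011001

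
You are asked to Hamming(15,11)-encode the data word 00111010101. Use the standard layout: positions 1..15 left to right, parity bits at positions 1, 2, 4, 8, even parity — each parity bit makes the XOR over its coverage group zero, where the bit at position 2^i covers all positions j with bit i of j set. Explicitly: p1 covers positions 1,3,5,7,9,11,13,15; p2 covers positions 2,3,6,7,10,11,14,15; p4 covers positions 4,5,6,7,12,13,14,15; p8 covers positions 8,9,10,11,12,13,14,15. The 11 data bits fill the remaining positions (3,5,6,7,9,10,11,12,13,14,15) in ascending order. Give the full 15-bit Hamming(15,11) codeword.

100001101010101

Place data bits at non-power-of-two positions: b3=0, b5=0, b6=1, b7=1, b9=1, b10=0, b11=1, b12=0, b13=1, b14=0, b15=1.
p1 = XOR of data positions {3,5,7,9,11,13,15} = 0⊕0⊕1⊕1⊕1⊕1⊕1 = 1
p2 = XOR of data positions {3,6,7,10,11,14,15} = 0⊕1⊕1⊕0⊕1⊕0⊕1 = 0
p4 = XOR of data positions {5,6,7,12,13,14,15} = 0⊕1⊕1⊕0⊕1⊕0⊕1 = 0
p8 = XOR of data positions {9,10,11,12,13,14,15} = 1⊕0⊕1⊕0⊕1⊕0⊕1 = 0
Codeword b1..b15 = 100001101010101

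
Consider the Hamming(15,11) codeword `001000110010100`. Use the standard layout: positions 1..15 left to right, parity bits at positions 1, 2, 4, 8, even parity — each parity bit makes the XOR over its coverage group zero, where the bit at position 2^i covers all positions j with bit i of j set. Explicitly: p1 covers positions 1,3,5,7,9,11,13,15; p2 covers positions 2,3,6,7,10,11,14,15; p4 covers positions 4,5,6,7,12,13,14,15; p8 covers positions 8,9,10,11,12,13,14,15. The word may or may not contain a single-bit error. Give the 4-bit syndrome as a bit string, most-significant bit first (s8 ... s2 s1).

1010

s1: b1⊕b3⊕b5⊕b7⊕b9⊕b11⊕b13⊕b15 = 0⊕1⊕0⊕1⊕0⊕1⊕1⊕0 = 0
s2: b2⊕b3⊕b6⊕b7⊕b10⊕b11⊕b14⊕b15 = 0⊕1⊕0⊕1⊕0⊕1⊕0⊕0 = 1
s4: b4⊕b5⊕b6⊕b7⊕b12⊕b13⊕b14⊕b15 = 0⊕0⊕0⊕1⊕0⊕1⊕0⊕0 = 0
s8: b8⊕b9⊕b10⊕b11⊕b12⊕b13⊕b14⊕b15 = 1⊕0⊕0⊕1⊕0⊕1⊕0⊕0 = 1
Syndrome (s8...s1) = 1010 → position 10.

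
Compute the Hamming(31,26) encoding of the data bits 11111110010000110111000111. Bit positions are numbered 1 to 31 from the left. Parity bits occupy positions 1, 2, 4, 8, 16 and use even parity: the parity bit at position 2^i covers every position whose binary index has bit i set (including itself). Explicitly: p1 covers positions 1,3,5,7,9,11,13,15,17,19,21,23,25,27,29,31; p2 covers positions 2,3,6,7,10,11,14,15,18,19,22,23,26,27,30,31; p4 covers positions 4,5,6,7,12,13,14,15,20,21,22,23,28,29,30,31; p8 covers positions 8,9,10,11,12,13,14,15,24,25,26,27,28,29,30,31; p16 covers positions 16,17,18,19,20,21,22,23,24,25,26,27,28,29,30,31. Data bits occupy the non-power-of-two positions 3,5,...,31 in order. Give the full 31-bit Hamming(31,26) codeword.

0110111111100100000110111000111

Place data bits at non-power-of-two positions: b3=1, b5=1, b6=1, b7=1, b9=1, b10=1, b11=1, b12=0, b13=0, b14=1, b15=0, b17=0, b18=0, b19=0, b20=1, b21=1, b22=0, b23=1, b24=1, b25=1, b26=0, b27=0, b28=0, b29=1, b30=1, b31=1.
p1 = XOR of data positions {3,5,7,9,11,13,15,17,19,21,23,25,27,29,31} = 1⊕1⊕1⊕1⊕1⊕0⊕0⊕0⊕0⊕1⊕1⊕1⊕0⊕1⊕1 = 0
p2 = XOR of data positions {3,6,7,10,11,14,15,18,19,22,23,26,27,30,31} = 1⊕1⊕1⊕1⊕1⊕1⊕0⊕0⊕0⊕0⊕1⊕0⊕0⊕1⊕1 = 1
p4 = XOR of data positions {5,6,7,12,13,14,15,20,21,22,23,28,29,30,31} = 1⊕1⊕1⊕0⊕0⊕1⊕0⊕1⊕1⊕0⊕1⊕0⊕1⊕1⊕1 = 0
p8 = XOR of data positions {9,10,11,12,13,14,15,24,25,26,27,28,29,30,31} = 1⊕1⊕1⊕0⊕0⊕1⊕0⊕1⊕1⊕0⊕0⊕0⊕1⊕1⊕1 = 1
p16 = XOR of data positions {17,18,19,20,21,22,23,24,25,26,27,28,29,30,31} = 0⊕0⊕0⊕1⊕1⊕0⊕1⊕1⊕1⊕0⊕0⊕0⊕1⊕1⊕1 = 0
Codeword b1..b31 = 0110111111100100000110111000111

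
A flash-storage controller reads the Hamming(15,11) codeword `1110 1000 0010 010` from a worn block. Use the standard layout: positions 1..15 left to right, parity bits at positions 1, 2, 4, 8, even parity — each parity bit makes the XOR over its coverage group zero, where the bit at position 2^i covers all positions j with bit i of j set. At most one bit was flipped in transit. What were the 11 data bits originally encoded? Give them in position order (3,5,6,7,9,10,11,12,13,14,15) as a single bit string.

11000010010

s1: b1⊕b3⊕b5⊕b7⊕b9⊕b11⊕b13⊕b15 = 1⊕1⊕1⊕0⊕0⊕1⊕0⊕0 = 0
s2: b2⊕b3⊕b6⊕b7⊕b10⊕b11⊕b14⊕b15 = 1⊕1⊕0⊕0⊕0⊕1⊕1⊕0 = 0
s4: b4⊕b5⊕b6⊕b7⊕b12⊕b13⊕b14⊕b15 = 0⊕1⊕0⊕0⊕0⊕0⊕1⊕0 = 0
s8: b8⊕b9⊕b10⊕b11⊕b12⊕b13⊕b14⊕b15 = 0⊕0⊕0⊕1⊕0⊕0⊕1⊕0 = 0
Syndrome (s8...s1) = 0000 → position 0 (no error).
No correction needed.
Data bits at positions 3,5,6,7,9,10,11,12,13,14,15: 11000010010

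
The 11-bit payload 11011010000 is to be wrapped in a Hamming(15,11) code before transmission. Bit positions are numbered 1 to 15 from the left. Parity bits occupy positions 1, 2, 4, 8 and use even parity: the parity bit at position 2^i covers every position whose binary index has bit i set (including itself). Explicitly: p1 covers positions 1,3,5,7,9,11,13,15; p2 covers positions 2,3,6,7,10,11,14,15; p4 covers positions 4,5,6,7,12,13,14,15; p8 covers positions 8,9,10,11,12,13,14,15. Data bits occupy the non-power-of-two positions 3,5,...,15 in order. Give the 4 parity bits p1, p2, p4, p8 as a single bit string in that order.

1100

Place data bits at non-power-of-two positions: b3=1, b5=1, b6=0, b7=1, b9=1, b10=0, b11=1, b12=0, b13=0, b14=0, b15=0.
p1 = XOR of data positions {3,5,7,9,11,13,15} = 1⊕1⊕1⊕1⊕1⊕0⊕0 = 1
p2 = XOR of data positions {3,6,7,10,11,14,15} = 1⊕0⊕1⊕0⊕1⊕0⊕0 = 1
p4 = XOR of data positions {5,6,7,12,13,14,15} = 1⊕0⊕1⊕0⊕0⊕0⊕0 = 0
p8 = XOR of data positions {9,10,11,12,13,14,15} = 1⊕0⊕1⊕0⊕0⊕0⊕0 = 0
Parity bits p1,p2,p4,p8 = 1100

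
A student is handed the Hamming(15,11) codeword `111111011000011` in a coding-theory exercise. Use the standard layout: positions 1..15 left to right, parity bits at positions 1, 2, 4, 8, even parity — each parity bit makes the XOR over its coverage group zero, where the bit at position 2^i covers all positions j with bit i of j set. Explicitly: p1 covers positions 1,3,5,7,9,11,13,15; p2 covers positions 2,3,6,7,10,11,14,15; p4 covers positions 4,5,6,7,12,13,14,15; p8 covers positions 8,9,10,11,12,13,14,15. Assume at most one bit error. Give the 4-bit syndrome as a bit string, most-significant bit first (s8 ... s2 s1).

0111

s1: b1⊕b3⊕b5⊕b7⊕b9⊕b11⊕b13⊕b15 = 1⊕1⊕1⊕0⊕1⊕0⊕0⊕1 = 1
s2: b2⊕b3⊕b6⊕b7⊕b10⊕b11⊕b14⊕b15 = 1⊕1⊕1⊕0⊕0⊕0⊕1⊕1 = 1
s4: b4⊕b5⊕b6⊕b7⊕b12⊕b13⊕b14⊕b15 = 1⊕1⊕1⊕0⊕0⊕0⊕1⊕1 = 1
s8: b8⊕b9⊕b10⊕b11⊕b12⊕b13⊕b14⊕b15 = 1⊕1⊕0⊕0⊕0⊕0⊕1⊕1 = 0
Syndrome (s8...s1) = 0111 → position 7.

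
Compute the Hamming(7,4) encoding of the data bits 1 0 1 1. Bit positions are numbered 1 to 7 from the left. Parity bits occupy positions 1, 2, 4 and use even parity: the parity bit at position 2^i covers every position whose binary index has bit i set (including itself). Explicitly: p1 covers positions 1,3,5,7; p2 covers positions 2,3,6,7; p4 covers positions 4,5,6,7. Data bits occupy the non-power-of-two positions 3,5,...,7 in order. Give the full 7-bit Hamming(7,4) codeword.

0110011

Place data bits at non-power-of-two positions: b3=1, b5=0, b6=1, b7=1.
p1 = XOR of data positions {3,5,7} = 1⊕0⊕1 = 0
p2 = XOR of data positions {3,6,7} = 1⊕1⊕1 = 1
p4 = XOR of data positions {5,6,7} = 0⊕1⊕1 = 0
Codeword b1..b7 = 0110011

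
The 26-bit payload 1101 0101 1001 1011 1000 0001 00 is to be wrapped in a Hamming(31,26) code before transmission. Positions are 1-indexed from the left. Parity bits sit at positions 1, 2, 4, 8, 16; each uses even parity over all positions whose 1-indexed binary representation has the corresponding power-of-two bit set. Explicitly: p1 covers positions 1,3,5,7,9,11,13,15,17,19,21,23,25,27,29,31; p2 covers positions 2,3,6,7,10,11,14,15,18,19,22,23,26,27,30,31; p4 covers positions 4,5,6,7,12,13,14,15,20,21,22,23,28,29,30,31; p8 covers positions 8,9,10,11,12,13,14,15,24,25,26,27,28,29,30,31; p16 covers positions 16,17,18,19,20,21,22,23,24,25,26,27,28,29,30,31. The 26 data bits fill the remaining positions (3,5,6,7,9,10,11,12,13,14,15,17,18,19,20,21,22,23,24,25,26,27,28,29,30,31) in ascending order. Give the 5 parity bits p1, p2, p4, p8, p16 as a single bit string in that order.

11000

Place data bits at non-power-of-two positions: b3=1, b5=1, b6=0, b7=1, b9=0, b10=1, b11=0, b12=1, b13=1, b14=0, b15=0, b17=1, b18=1, b19=0, b20=1, b21=1, b22=1, b23=0, b24=0, b25=0, b26=0, b27=0, b28=0, b29=1, b30=0, b31=0.
p1 = XOR of data positions {3,5,7,9,11,13,15,17,19,21,23,25,27,29,31} = 1⊕1⊕1⊕0⊕0⊕1⊕0⊕1⊕0⊕1⊕0⊕0⊕0⊕1⊕0 = 1
p2 = XOR of data positions {3,6,7,10,11,14,15,18,19,22,23,26,27,30,31} = 1⊕0⊕1⊕1⊕0⊕0⊕0⊕1⊕0⊕1⊕0⊕0⊕0⊕0⊕0 = 1
p4 = XOR of data positions {5,6,7,12,13,14,15,20,21,22,23,28,29,30,31} = 1⊕0⊕1⊕1⊕1⊕0⊕0⊕1⊕1⊕1⊕0⊕0⊕1⊕0⊕0 = 0
p8 = XOR of data positions {9,10,11,12,13,14,15,24,25,26,27,28,29,30,31} = 0⊕1⊕0⊕1⊕1⊕0⊕0⊕0⊕0⊕0⊕0⊕0⊕1⊕0⊕0 = 0
p16 = XOR of data positions {17,18,19,20,21,22,23,24,25,26,27,28,29,30,31} = 1⊕1⊕0⊕1⊕1⊕1⊕0⊕0⊕0⊕0⊕0⊕0⊕1⊕0⊕0 = 0
Parity bits p1,p2,p4,p8,p16 = 11000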